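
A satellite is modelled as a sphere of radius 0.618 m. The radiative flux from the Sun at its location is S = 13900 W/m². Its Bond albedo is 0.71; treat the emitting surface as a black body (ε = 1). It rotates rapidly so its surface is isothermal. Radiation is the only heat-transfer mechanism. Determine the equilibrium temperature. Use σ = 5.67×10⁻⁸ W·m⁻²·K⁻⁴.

T ≈ 365 K

At equilibrium, absorbed power = emitted power.
Absorbing cross-section = πr² = 1.200 m²; emitting surface = 4πr² = 4.799 m² (ratio 4).
(1−a)S·A_cross = εσ·A_surf·T⁴  ⇒  T⁴ = (1−a)S/(4σ).
T⁴ = 0.290·13900/(4·5.67×10⁻⁸) = 1.777×10¹⁰ K⁴.
T = (1.777×10¹⁰)^(1/4).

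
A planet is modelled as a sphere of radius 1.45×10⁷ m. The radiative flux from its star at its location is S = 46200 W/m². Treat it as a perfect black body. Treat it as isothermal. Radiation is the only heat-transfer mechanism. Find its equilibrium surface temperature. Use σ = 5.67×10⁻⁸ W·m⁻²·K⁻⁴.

At equilibrium, absorbed power = emitted power.
Absorbing cross-section = πr² = 6.605×10¹⁴ m²; emitting surface = 4πr² = 2.642×10¹⁵ m² (ratio 4).
S·A_cross = εσ·A_surf·T⁴  ⇒  T⁴ = S/(4σ).
T⁴ = 1.00·46200/(4·5.67×10⁻⁸) = 2.037×10¹¹ K⁴.
T = (2.037×10¹¹)^(1/4).

T ≈ 672 K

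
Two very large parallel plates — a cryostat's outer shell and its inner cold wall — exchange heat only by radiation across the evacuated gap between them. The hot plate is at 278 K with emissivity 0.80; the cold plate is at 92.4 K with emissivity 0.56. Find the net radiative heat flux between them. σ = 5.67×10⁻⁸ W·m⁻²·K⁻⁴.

q ≈ 164 W/m²

For two infinite grey parallel plates, q = σ(T₁⁴ − T₂⁴)/(1/ε₁ + 1/ε₂ − 1).
T₁⁴ − T₂⁴ = 5.973×10⁹ − 7.289×10⁷ = 5.900×10⁹ K⁴.
1/ε₁ + 1/ε₂ − 1 = 1.250 + 1.786 − 1 = 2.036.
q = 5.67×10⁻⁸ × 5.900×10⁹ / 2.036.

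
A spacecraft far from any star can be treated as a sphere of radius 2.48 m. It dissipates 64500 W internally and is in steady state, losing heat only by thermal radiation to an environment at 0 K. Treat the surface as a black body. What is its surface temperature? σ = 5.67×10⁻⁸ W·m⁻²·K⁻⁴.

Steady state: internal power = radiated power, P = εσA T⁴.
Radiating area A = 4πr² = 77.29 m².
T⁴ = P/(εσA) = 64500/(1.0·5.67×10⁻⁸·77.29) = 1.472×10¹⁰ K⁴.
T = (1.472×10¹⁰)^(1/4).

T ≈ 348 K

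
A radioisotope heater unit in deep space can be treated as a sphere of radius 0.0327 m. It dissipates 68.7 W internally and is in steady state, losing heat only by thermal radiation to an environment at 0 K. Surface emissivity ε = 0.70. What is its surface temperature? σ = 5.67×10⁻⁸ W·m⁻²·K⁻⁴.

Steady state: internal power = radiated power, P = εσA T⁴.
Radiating area A = 4πr² = 0.01344 m².
T⁴ = P/(εσA) = 68.7/(0.70·5.67×10⁻⁸·0.01344) = 1.288×10¹¹ K⁴.
T = (1.288×10¹¹)^(1/4).

T ≈ 599 K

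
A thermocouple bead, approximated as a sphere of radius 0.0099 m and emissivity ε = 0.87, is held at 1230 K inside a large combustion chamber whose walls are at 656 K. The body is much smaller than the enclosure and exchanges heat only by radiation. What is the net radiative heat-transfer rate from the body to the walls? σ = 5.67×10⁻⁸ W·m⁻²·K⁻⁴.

P_net ≈ 128 W

For a small grey body in a large enclosure: P_net = εσA(T_body⁴ − T_wall⁴).
A = 4πr² = 0.001232 m²; T_body⁴ − T_wall⁴ = 2.289×10¹² − 1.852×10¹¹ = 2.104×10¹² K⁴.
|P_net| = 0.87·5.67×10⁻⁸·0.001232·2.104×10¹².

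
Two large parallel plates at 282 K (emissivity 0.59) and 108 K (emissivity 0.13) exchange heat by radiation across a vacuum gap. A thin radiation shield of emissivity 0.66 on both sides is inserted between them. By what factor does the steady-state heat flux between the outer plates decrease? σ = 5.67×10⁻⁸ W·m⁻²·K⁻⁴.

factor ≈ 1.24

Without shield: q₀ = σΔ(T⁴)/(1/ε₁+1/ε₂−1) with denominator 8.387.
With shield the two gaps are in series; the resistances add: (1/ε₁+1/ε_s−1)+(1/ε_s+1/ε₂−1) = 2.210+8.207 = 10.42.
Heat-flux ratio q₀/q = 10.42/8.387.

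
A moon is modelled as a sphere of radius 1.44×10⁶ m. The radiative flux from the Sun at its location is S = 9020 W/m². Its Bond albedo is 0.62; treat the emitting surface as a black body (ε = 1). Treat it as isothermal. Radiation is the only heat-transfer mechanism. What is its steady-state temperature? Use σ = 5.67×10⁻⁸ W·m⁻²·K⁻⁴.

At equilibrium, absorbed power = emitted power.
Absorbing cross-section = πr² = 6.514×10¹² m²; emitting surface = 4πr² = 2.606×10¹³ m² (ratio 4).
(1−a)S·A_cross = εσ·A_surf·T⁴  ⇒  T⁴ = (1−a)S/(4σ).
T⁴ = 0.380·9020/(4·5.67×10⁻⁸) = 1.511×10¹⁰ K⁴.
T = (1.511×10¹⁰)^(1/4).

T ≈ 351 K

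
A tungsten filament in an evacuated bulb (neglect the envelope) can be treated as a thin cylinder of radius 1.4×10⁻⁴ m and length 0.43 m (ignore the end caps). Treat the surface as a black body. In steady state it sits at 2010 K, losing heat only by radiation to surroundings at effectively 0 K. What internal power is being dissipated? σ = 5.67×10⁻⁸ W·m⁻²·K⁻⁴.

P ≈ 350 W

Steady state: P = εσA T⁴.
A = 2πrL = 3.782×10⁻⁴ m²; T⁴ = (2010)⁴ = 1.632×10¹³ K⁴.
P = 1.0 × 5.67×10⁻⁸ × 3.782×10⁻⁴ × 1.632×10¹³.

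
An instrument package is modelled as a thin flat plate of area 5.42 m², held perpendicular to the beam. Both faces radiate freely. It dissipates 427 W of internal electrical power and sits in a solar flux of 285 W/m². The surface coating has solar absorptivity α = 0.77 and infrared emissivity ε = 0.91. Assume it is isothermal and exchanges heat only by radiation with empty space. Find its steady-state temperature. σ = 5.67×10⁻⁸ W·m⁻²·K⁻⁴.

At steady state, absorbed solar power + internal power = radiated power.
Absorbed: α·S·A_cross = 0.77·285·5.420 = 1189 W (cross-section A).
Total input = 1189 + 427 = 1616 W.
Radiated: εσ·A_surf·T⁴ with A_surf = 2A = 10.84 m².
T⁴ = 1616/(0.91·5.67×10⁻⁸·10.84) = 2.890×10⁹ K⁴.

T ≈ 232 K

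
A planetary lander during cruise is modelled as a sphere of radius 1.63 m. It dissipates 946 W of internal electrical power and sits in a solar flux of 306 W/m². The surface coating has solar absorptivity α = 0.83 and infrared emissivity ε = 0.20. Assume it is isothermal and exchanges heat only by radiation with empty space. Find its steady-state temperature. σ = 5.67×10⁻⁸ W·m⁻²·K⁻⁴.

At steady state, absorbed solar power + internal power = radiated power.
Absorbed: α·S·A_cross = 0.83·306·8.347 = 2120 W (cross-section πr²).
Total input = 2120 + 946 = 3066 W.
Radiated: εσ·A_surf·T⁴ with A_surf = 4πr² = 33.39 m².
T⁴ = 3066/(0.20·5.67×10⁻⁸·33.39) = 8.098×10⁹ K⁴.

T ≈ 300 K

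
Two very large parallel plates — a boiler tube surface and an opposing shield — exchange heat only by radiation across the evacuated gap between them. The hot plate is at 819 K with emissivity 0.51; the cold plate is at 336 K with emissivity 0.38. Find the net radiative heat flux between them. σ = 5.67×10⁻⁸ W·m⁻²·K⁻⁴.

q ≈ 6900 W/m²

For two infinite grey parallel plates, q = σ(T₁⁴ − T₂⁴)/(1/ε₁ + 1/ε₂ − 1).
T₁⁴ − T₂⁴ = 4.499×10¹¹ − 1.275×10¹⁰ = 4.372×10¹¹ K⁴.
1/ε₁ + 1/ε₂ − 1 = 1.961 + 2.632 − 1 = 3.592.
q = 5.67×10⁻⁸ × 4.372×10¹¹ / 3.592.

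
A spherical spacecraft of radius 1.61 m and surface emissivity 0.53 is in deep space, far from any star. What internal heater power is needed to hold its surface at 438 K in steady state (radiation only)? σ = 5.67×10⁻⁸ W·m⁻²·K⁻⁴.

P ≈ 36000 W

P = εσ·4πr²·T⁴.
4πr² = 32.57 m²; T⁴ = 3.680×10¹⁰ K⁴.
P = 0.53·5.67×10⁻⁸·32.57·3.680×10¹⁰.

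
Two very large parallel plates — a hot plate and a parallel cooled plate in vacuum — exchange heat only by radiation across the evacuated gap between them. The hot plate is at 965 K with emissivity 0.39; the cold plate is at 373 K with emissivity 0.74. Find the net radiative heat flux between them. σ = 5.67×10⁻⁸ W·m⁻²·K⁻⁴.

q ≈ 16500 W/m²

For two infinite grey parallel plates, q = σ(T₁⁴ − T₂⁴)/(1/ε₁ + 1/ε₂ − 1).
T₁⁴ − T₂⁴ = 8.672×10¹¹ − 1.936×10¹⁰ = 8.478×10¹¹ K⁴.
1/ε₁ + 1/ε₂ − 1 = 2.564 + 1.351 − 1 = 2.915.
q = 5.67×10⁻⁸ × 8.478×10¹¹ / 2.915.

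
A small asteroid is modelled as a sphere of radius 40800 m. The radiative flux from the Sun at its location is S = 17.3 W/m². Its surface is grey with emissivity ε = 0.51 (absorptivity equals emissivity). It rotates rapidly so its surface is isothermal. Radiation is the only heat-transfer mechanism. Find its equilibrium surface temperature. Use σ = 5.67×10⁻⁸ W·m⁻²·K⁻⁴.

T ≈ 93.5 K

At equilibrium, absorbed power = emitted power.
Absorbing cross-section = πr² = 5.230×10⁹ m²; emitting surface = 4πr² = 2.092×10¹⁰ m² (ratio 4).
εS·A_cross = εσ·A_surf·T⁴  ⇒  T⁴ = S/(4σ)   (ε cancels).
T⁴ = 17.3/(4·5.67×10⁻⁸) = 7.628×10⁷ K⁴.
T = (7.628×10⁷)^(1/4).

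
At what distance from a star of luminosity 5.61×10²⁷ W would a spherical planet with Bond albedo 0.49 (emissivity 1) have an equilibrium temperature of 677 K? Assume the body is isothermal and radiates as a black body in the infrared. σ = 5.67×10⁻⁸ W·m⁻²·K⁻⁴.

d ≈ 6.91×10¹⁰ m

For an isothermal black-emitting sphere, (1−a)S·πr² = σ·4πr²·T⁴ ⇒ S = 4σT⁴/(1−a).
S = 4·5.67×10⁻⁸·(677)⁴/0.510 = 93420 W/m².
Flux falls as S = L/(4πd²), so d = √(L/(4πS)) = √(5.61×10²⁷/(4π·93420)).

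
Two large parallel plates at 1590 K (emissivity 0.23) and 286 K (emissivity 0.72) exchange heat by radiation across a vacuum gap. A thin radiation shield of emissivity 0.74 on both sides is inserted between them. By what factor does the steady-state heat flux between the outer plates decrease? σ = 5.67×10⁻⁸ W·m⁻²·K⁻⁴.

Without shield: q₀ = σΔ(T⁴)/(1/ε₁+1/ε₂−1) with denominator 4.737.
With shield the two gaps are in series; the resistances add: (1/ε₁+1/ε_s−1)+(1/ε_s+1/ε₂−1) = 4.699+1.740 = 6.439.
Heat-flux ratio q₀/q = 6.439/4.737.

factor ≈ 1.36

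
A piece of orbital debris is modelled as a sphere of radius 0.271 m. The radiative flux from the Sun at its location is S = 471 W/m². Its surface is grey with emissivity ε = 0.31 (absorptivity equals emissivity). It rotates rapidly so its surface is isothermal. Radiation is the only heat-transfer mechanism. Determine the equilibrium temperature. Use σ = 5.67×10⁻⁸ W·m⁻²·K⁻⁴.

At equilibrium, absorbed power = emitted power.
Absorbing cross-section = πr² = 0.2307 m²; emitting surface = 4πr² = 0.9229 m² (ratio 4).
εS·A_cross = εσ·A_surf·T⁴  ⇒  T⁴ = S/(4σ)   (ε cancels).
T⁴ = 471/(4·5.67×10⁻⁸) = 2.077×10⁹ K⁴.
T = (2.077×10⁹)^(1/4).

T ≈ 213 K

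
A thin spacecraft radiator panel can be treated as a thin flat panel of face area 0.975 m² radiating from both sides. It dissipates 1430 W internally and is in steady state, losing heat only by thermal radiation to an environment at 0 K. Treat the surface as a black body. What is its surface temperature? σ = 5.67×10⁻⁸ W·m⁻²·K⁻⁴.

T ≈ 337 K

Steady state: internal power = radiated power, P = εσA T⁴.
Radiating area A = 2·0.975 = 1.950 m².
T⁴ = P/(εσA) = 1430/(1.0·5.67×10⁻⁸·1.950) = 1.293×10¹⁰ K⁴.
T = (1.293×10¹⁰)^(1/4).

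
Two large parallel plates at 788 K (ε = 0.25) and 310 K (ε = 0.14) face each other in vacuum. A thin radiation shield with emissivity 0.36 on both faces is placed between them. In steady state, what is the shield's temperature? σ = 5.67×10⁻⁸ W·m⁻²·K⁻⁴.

In steady state the net flux on the hot side equals that on the cold side.
σ(T₁⁴−T_s⁴)/D₁ = σ(T_s⁴−T₂⁴)/D₂, with D₁ = 1/ε₁+1/ε_s−1 = 5.778, D₂ = 1/ε_s+1/ε₂−1 = 8.921.
Solve for T_s⁴: T_s⁴ = (D₂·T₁⁴ + D₁·T₂⁴)/(D₁+D₂) = 2.376×10¹¹ K⁴.

T_s ≈ 698 K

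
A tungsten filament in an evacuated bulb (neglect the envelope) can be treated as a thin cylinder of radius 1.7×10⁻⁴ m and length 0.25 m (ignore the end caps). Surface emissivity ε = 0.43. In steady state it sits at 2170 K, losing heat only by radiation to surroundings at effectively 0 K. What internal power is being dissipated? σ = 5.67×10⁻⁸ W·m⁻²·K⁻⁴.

Steady state: P = εσA T⁴.
A = 2πrL = 2.670×10⁻⁴ m²; T⁴ = (2170)⁴ = 2.217×10¹³ K⁴.
P = 0.43 × 5.67×10⁻⁸ × 2.670×10⁻⁴ × 2.217×10¹³.

P ≈ 144 W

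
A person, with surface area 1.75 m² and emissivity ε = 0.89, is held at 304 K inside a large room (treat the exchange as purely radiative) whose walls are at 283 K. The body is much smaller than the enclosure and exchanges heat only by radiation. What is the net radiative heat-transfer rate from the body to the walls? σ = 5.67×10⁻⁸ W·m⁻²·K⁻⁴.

For a small grey body in a large enclosure: P_net = εσA(T_body⁴ − T_wall⁴).
A = 1.75 m²; T_body⁴ − T_wall⁴ = 8.541×10⁹ − 6.414×10⁹ = 2.126×10⁹ K⁴.
|P_net| = 0.89·5.67×10⁻⁸·1.750·2.126×10⁹.

P_net ≈ 188 W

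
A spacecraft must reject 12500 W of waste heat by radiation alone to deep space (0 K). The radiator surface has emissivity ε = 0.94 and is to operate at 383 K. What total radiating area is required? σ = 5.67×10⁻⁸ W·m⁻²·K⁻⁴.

P = εσA T⁴ ⇒ A = P/(εσT⁴).
T⁴ = 2.152×10¹⁰ K⁴.
A = 12500/(0.94 × 5.67×10⁻⁸ × 2.152×10¹⁰).

A ≈ 10.9 m²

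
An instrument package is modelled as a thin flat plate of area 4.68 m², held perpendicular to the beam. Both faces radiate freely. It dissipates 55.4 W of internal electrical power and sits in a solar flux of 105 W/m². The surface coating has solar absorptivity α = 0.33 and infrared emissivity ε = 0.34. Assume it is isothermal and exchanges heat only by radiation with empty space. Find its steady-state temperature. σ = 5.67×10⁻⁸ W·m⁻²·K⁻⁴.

T ≈ 186 K

At steady state, absorbed solar power + internal power = radiated power.
Absorbed: α·S·A_cross = 0.33·105·4.680 = 162.2 W (cross-section A).
Total input = 162.2 + 55.4 = 217.6 W.
Radiated: εσ·A_surf·T⁴ with A_surf = 2A = 9.360 m².
T⁴ = 217.6/(0.34·5.67×10⁻⁸·9.360) = 1.206×10⁹ K⁴.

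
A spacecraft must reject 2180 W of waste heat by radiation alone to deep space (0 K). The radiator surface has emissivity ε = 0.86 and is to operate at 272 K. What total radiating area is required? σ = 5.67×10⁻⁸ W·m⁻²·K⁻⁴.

A ≈ 8.17 m²

P = εσA T⁴ ⇒ A = P/(εσT⁴).
T⁴ = 5.474×10⁹ K⁴.
A = 2180/(0.86 × 5.67×10⁻⁸ × 5.474×10⁹).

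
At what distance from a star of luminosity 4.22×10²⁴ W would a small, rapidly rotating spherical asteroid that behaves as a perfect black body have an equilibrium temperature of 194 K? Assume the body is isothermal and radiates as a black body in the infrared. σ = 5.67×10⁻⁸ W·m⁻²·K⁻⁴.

For an isothermal black-emitting sphere, (1−a)S·πr² = σ·4πr²·T⁴ ⇒ S = 4σT⁴/(1−a).
S = 4·5.67×10⁻⁸·(194)⁴/1.00 = 321.3 W/m².
Flux falls as S = L/(4πd²), so d = √(L/(4πS)) = √(4.22×10²⁴/(4π·321.3)).

d ≈ 3.23×10¹⁰ m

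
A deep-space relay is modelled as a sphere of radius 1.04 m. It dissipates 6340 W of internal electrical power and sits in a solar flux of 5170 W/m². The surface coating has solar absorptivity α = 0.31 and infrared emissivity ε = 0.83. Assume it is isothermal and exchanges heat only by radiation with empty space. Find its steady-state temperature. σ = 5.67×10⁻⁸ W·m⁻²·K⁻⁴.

T ≈ 368 K

At steady state, absorbed solar power + internal power = radiated power.
Absorbed: α·S·A_cross = 0.31·5170·3.398 = 5446 W (cross-section πr²).
Total input = 5446 + 6340 = 11790 W.
Radiated: εσ·A_surf·T⁴ with A_surf = 4πr² = 13.59 m².
T⁴ = 11790/(0.83·5.67×10⁻⁸·13.59) = 1.843×10¹⁰ K⁴.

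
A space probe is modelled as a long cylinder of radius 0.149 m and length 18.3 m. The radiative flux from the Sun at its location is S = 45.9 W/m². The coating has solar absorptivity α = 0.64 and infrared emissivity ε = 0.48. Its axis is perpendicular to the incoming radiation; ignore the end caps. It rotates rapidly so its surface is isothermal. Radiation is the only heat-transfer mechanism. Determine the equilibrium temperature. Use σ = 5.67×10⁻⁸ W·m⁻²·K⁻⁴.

At equilibrium, absorbed power = emitted power.
Absorbing cross-section = 2rL = 5.453 m²; emitting surface = 2πrL = 17.13 m² (ratio π).
αS·A_cross = εσ·A_surf·T⁴  ⇒  T⁴ = αS/(ε·πσ).
T⁴ = 0.640·45.9/(0.48·π·5.67×10⁻⁸) = 3.436×10⁸ K⁴.
T = (3.436×10⁸)^(1/4).

T ≈ 136 K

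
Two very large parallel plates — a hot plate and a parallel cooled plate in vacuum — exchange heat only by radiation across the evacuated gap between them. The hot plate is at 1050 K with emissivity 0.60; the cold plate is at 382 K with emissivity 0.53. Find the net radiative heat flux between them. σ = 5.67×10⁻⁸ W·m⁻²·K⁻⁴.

q ≈ 26500 W/m²

For two infinite grey parallel plates, q = σ(T₁⁴ − T₂⁴)/(1/ε₁ + 1/ε₂ − 1).
T₁⁴ − T₂⁴ = 1.216×10¹² − 2.129×10¹⁰ = 1.194×10¹² K⁴.
1/ε₁ + 1/ε₂ − 1 = 1.667 + 1.887 − 1 = 2.553.
q = 5.67×10⁻⁸ × 1.194×10¹² / 2.553.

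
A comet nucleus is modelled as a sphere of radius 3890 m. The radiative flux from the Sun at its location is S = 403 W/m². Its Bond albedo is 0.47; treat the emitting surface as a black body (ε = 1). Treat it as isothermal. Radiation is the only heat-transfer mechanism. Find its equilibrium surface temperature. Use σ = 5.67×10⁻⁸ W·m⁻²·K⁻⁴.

At equilibrium, absorbed power = emitted power.
Absorbing cross-section = πr² = 4.754×10⁷ m²; emitting surface = 4πr² = 1.902×10⁸ m² (ratio 4).
(1−a)S·A_cross = εσ·A_surf·T⁴  ⇒  T⁴ = (1−a)S/(4σ).
T⁴ = 0.530·403/(4·5.67×10⁻⁸) = 9.418×10⁸ K⁴.
T = (9.418×10⁸)^(1/4).

T ≈ 175 K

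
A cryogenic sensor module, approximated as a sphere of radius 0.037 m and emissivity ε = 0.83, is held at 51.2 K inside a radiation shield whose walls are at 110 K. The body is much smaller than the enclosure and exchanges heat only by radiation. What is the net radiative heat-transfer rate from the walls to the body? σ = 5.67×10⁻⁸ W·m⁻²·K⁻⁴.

For a small grey body in a large enclosure: P_net = εσA(T_body⁴ − T_wall⁴).
A = 4πr² = 0.01720 m²; T_body⁴ − T_wall⁴ = 6.872×10⁶ − 1.464×10⁸ = -1.395×10⁸ K⁴.
|P_net| = 0.83·5.67×10⁻⁸·0.01720·1.395×10⁸.

P_net ≈ 0.113 W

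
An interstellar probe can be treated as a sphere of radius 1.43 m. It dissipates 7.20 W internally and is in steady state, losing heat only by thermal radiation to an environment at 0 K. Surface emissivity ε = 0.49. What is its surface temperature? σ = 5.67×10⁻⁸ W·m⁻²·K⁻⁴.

T ≈ 56.4 K

Steady state: internal power = radiated power, P = εσA T⁴.
Radiating area A = 4πr² = 25.70 m².
T⁴ = P/(εσA) = 7.20/(0.49·5.67×10⁻⁸·25.70) = 1.008×10⁷ K⁴.
T = (1.008×10⁷)^(1/4).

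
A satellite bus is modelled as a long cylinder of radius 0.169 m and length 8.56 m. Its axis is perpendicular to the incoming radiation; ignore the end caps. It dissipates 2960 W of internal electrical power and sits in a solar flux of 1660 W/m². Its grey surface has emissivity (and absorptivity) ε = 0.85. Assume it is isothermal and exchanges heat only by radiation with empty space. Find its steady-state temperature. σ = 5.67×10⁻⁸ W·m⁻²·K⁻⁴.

At steady state, absorbed solar power + internal power = radiated power.
Absorbed: α·S·A_cross = 0.85·1660·2.893 = 4082 W (cross-section 2rL).
Total input = 4082 + 2960 = 7042 W.
Radiated: εσ·A_surf·T⁴ with A_surf = 2πrL = 9.090 m².
T⁴ = 7042/(0.85·5.67×10⁻⁸·9.090) = 1.608×10¹⁰ K⁴.

T ≈ 356 K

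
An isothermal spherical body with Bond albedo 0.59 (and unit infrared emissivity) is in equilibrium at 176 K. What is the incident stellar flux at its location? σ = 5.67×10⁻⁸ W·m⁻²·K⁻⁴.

(1−a)S·πr² = σ·4πr²·T⁴ ⇒ S = 4σT⁴/(1−a).
S = 4·5.67×10⁻⁸·9.595×10⁸/0.410.

S ≈ 531 W/m²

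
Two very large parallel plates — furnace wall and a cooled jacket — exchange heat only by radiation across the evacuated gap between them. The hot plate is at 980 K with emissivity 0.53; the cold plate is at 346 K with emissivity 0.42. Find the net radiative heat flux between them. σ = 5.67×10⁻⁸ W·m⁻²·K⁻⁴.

q ≈ 15800 W/m²

For two infinite grey parallel plates, q = σ(T₁⁴ − T₂⁴)/(1/ε₁ + 1/ε₂ − 1).
T₁⁴ − T₂⁴ = 9.224×10¹¹ − 1.433×10¹⁰ = 9.080×10¹¹ K⁴.
1/ε₁ + 1/ε₂ − 1 = 1.887 + 2.381 − 1 = 3.268.
q = 5.67×10⁻⁸ × 9.080×10¹¹ / 3.268.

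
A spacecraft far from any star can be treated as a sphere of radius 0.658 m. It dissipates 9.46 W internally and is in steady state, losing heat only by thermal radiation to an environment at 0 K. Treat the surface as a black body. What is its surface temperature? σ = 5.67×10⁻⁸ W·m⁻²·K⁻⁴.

Steady state: internal power = radiated power, P = εσA T⁴.
Radiating area A = 4πr² = 5.441 m².
T⁴ = P/(εσA) = 9.46/(1.0·5.67×10⁻⁸·5.441) = 3.067×10⁷ K⁴.
T = (3.067×10⁷)^(1/4).

T ≈ 74.4 K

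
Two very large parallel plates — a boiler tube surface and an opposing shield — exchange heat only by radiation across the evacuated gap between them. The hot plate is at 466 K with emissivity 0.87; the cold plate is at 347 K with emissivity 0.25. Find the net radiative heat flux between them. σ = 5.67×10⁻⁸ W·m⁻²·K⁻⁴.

q ≈ 446 W/m²

For two infinite grey parallel plates, q = σ(T₁⁴ − T₂⁴)/(1/ε₁ + 1/ε₂ − 1).
T₁⁴ − T₂⁴ = 4.716×10¹⁰ − 1.450×10¹⁰ = 3.266×10¹⁰ K⁴.
1/ε₁ + 1/ε₂ − 1 = 1.149 + 4.000 − 1 = 4.149.
q = 5.67×10⁻⁸ × 3.266×10¹⁰ / 4.149.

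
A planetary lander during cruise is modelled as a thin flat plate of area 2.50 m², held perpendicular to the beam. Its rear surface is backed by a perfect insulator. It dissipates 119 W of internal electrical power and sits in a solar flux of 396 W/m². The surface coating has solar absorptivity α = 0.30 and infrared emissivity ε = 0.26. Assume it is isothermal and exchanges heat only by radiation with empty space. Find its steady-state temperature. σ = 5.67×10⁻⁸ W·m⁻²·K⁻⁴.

At steady state, absorbed solar power + internal power = radiated power.
Absorbed: α·S·A_cross = 0.30·396·2.500 = 297.0 W (cross-section A).
Total input = 297.0 + 119 = 416.0 W.
Radiated: εσ·A_surf·T⁴ with A_surf = A = 2.500 m².
T⁴ = 416.0/(0.26·5.67×10⁻⁸·2.500) = 1.129×10¹⁰ K⁴.

T ≈ 326 K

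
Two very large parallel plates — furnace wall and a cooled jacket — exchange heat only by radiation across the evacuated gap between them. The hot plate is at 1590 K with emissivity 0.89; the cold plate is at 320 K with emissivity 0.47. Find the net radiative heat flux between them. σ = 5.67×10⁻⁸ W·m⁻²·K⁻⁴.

For two infinite grey parallel plates, q = σ(T₁⁴ − T₂⁴)/(1/ε₁ + 1/ε₂ − 1).
T₁⁴ − T₂⁴ = 6.391×10¹² − 1.049×10¹⁰ = 6.381×10¹² K⁴.
1/ε₁ + 1/ε₂ − 1 = 1.124 + 2.128 − 1 = 2.251.
q = 5.67×10⁻⁸ × 6.381×10¹² / 2.251.

q ≈ 1.61×10⁵ W/m²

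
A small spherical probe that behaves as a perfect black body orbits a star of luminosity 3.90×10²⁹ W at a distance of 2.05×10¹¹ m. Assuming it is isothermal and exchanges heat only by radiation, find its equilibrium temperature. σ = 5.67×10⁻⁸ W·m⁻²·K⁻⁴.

First find the stellar flux at distance d: S = L/(4πd²) = 3.90×10²⁹/(4π·(2.05×10¹¹)²) = 7.385×10⁵ W/m².
For an isothermal sphere, absorbed (1−a)S·πr² = emitted σ·4πr²·T⁴, so T⁴ = (1−a)S/(4σ).
T⁴ = 1.00·7.385×10⁵/(4·5.67×10⁻⁸) = 3.256×10¹² K⁴.

T ≈ 1340 K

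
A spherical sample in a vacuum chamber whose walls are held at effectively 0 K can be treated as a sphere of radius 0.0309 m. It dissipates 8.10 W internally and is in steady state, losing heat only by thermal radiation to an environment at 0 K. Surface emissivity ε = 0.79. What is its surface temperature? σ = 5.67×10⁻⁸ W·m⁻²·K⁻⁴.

Steady state: internal power = radiated power, P = εσA T⁴.
Radiating area A = 4πr² = 0.01200 m².
T⁴ = P/(εσA) = 8.10/(0.79·5.67×10⁻⁸·0.01200) = 1.507×10¹⁰ K⁴.
T = (1.507×10¹⁰)^(1/4).

T ≈ 350 K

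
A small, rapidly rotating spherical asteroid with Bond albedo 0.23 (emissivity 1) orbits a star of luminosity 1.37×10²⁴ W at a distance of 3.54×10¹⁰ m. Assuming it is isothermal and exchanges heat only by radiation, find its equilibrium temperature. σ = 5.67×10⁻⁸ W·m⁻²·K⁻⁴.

T ≈ 131 K

First find the stellar flux at distance d: S = L/(4πd²) = 1.37×10²⁴/(4π·(3.54×10¹⁰)²) = 87.00 W/m².
For an isothermal sphere, absorbed (1−a)S·πr² = emitted σ·4πr²·T⁴, so T⁴ = (1−a)S/(4σ).
T⁴ = 0.770·87.00/(4·5.67×10⁻⁸) = 2.954×10⁸ K⁴.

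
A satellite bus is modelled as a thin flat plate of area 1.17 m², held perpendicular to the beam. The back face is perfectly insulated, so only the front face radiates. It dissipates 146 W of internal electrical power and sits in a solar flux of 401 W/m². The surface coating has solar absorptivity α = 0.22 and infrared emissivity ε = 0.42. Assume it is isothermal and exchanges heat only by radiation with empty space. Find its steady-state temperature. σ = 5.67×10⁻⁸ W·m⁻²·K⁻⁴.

T ≈ 308 K

At steady state, absorbed solar power + internal power = radiated power.
Absorbed: α·S·A_cross = 0.22·401·1.170 = 103.2 W (cross-section A).
Total input = 103.2 + 146 = 249.2 W.
Radiated: εσ·A_surf·T⁴ with A_surf = A = 1.170 m².
T⁴ = 249.2/(0.42·5.67×10⁻⁸·1.170) = 8.945×10⁹ K⁴.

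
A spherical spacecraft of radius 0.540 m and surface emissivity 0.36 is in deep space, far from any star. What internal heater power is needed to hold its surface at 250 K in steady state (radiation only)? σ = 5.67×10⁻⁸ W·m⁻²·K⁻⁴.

P ≈ 292 W

P = εσ·4πr²·T⁴.
4πr² = 3.664 m²; T⁴ = 3.906×10⁹ K⁴.
P = 0.36·5.67×10⁻⁸·3.664·3.906×10⁹.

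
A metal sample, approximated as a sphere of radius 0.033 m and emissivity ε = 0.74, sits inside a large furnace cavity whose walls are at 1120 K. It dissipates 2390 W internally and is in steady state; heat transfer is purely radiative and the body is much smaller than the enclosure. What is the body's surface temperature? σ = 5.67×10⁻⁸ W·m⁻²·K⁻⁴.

T ≈ 1550 K

For a small grey body in a large enclosure, net radiated power = εσA(T⁴ − T_w⁴).
Steady state: P = εσA(T⁴ − T_w⁴) with A = 4πr² = 0.01368 m².
T⁴ = P/(εσA) + T_w⁴ = 2390/(0.74·5.67×10⁻⁸·0.01368) + (1120)⁴
    = 4.162×10¹² + 1.574×10¹² = 5.736×10¹² K⁴.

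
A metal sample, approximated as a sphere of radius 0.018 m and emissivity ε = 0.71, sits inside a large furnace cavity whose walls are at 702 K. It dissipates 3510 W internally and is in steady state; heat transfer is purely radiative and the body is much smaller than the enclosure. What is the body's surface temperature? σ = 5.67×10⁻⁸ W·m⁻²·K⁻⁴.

T ≈ 2160 K

For a small grey body in a large enclosure, net radiated power = εσA(T⁴ − T_w⁴).
Steady state: P = εσA(T⁴ − T_w⁴) with A = 4πr² = 0.004072 m².
T⁴ = P/(εσA) + T_w⁴ = 3510/(0.71·5.67×10⁻⁸·0.004072) + (702)⁴
    = 2.141×10¹³ + 2.429×10¹¹ = 2.166×10¹³ K⁴.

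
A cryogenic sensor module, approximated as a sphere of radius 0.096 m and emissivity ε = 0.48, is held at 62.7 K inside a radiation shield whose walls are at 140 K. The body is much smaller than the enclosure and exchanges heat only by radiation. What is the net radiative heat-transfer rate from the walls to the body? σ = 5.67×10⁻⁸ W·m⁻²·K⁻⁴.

P_net ≈ 1.16 W

For a small grey body in a large enclosure: P_net = εσA(T_body⁴ − T_wall⁴).
A = 4πr² = 0.1158 m²; T_body⁴ − T_wall⁴ = 1.546×10⁷ − 3.842×10⁸ = -3.687×10⁸ K⁴.
|P_net| = 0.48·5.67×10⁻⁸·0.1158·3.687×10⁸.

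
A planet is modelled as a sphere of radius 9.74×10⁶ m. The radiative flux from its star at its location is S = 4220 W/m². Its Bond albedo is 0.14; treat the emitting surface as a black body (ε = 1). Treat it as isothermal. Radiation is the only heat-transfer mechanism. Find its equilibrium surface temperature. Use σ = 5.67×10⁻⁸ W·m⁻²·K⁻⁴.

At equilibrium, absorbed power = emitted power.
Absorbing cross-section = πr² = 2.980×10¹⁴ m²; emitting surface = 4πr² = 1.192×10¹⁵ m² (ratio 4).
(1−a)S·A_cross = εσ·A_surf·T⁴  ⇒  T⁴ = (1−a)S/(4σ).
T⁴ = 0.860·4220/(4·5.67×10⁻⁸) = 1.600×10¹⁰ K⁴.
T = (1.600×10¹⁰)^(1/4).

T ≈ 356 K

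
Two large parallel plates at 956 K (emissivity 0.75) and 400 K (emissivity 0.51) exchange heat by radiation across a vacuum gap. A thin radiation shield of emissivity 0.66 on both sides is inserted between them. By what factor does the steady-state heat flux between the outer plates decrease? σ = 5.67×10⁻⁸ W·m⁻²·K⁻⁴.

Without shield: q₀ = σΔ(T⁴)/(1/ε₁+1/ε₂−1) with denominator 2.294.
With shield the two gaps are in series; the resistances add: (1/ε₁+1/ε_s−1)+(1/ε_s+1/ε₂−1) = 1.848+2.476 = 4.324.
Heat-flux ratio q₀/q = 4.324/2.294.

factor ≈ 1.89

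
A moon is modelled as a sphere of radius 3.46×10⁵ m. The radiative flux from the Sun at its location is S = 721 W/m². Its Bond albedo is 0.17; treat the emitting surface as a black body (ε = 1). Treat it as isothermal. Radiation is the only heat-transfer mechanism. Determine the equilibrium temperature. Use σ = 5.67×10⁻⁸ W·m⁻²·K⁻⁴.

At equilibrium, absorbed power = emitted power.
Absorbing cross-section = πr² = 3.761×10¹¹ m²; emitting surface = 4πr² = 1.504×10¹² m² (ratio 4).
(1−a)S·A_cross = εσ·A_surf·T⁴  ⇒  T⁴ = (1−a)S/(4σ).
T⁴ = 0.830·721/(4·5.67×10⁻⁸) = 2.639×10⁹ K⁴.
T = (2.639×10⁹)^(1/4).

T ≈ 227 K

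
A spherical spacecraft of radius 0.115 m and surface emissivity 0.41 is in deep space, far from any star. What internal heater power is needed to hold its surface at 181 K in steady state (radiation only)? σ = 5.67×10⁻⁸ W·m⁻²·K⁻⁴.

P = εσ·4πr²·T⁴.
4πr² = 0.1662 m²; T⁴ = 1.073×10⁹ K⁴.
P = 0.41·5.67×10⁻⁸·0.1662·1.073×10⁹.

P ≈ 4.15 W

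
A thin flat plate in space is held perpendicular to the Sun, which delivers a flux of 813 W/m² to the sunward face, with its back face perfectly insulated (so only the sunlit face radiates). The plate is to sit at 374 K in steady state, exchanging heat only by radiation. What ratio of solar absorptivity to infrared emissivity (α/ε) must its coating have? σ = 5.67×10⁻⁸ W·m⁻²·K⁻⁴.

α/ε ≈ 1.36

Balance: αS·A = εσ·1A·T⁴ ⇒ α/ε = σT⁴/S.
α/ε = 5.67×10⁻⁸·(374)⁴/813 = 5.67×10⁻⁸·1.957×10¹⁰/813.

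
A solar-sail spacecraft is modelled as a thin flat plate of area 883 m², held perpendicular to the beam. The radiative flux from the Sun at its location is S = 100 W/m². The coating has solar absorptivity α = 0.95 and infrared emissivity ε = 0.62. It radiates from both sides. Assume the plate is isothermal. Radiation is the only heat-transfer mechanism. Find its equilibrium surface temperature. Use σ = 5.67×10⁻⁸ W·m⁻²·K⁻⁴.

T ≈ 192 K

At equilibrium, absorbed power = emitted power.
Absorbing cross-section = A = 883.0 m²; emitting surface = 2A = 1766 m² (ratio 2).
αS·A_cross = εσ·A_surf·T⁴  ⇒  T⁴ = αS/(ε·2σ).
T⁴ = 0.950·100/(0.62·2·5.67×10⁻⁸) = 1.351×10⁹ K⁴.
T = (1.351×10⁹)^(1/4).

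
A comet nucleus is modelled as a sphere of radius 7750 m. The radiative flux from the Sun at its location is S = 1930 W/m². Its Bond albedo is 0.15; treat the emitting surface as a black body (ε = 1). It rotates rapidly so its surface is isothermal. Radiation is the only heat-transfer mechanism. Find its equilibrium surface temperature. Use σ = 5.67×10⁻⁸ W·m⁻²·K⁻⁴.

T ≈ 292 K

At equilibrium, absorbed power = emitted power.
Absorbing cross-section = πr² = 1.887×10⁸ m²; emitting surface = 4πr² = 7.548×10⁸ m² (ratio 4).
(1−a)S·A_cross = εσ·A_surf·T⁴  ⇒  T⁴ = (1−a)S/(4σ).
T⁴ = 0.850·1930/(4·5.67×10⁻⁸) = 7.233×10⁹ K⁴.
T = (7.233×10⁹)^(1/4).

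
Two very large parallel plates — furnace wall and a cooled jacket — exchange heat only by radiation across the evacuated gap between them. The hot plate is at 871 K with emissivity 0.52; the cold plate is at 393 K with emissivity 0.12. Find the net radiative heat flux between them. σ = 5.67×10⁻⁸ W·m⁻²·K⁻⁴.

For two infinite grey parallel plates, q = σ(T₁⁴ − T₂⁴)/(1/ε₁ + 1/ε₂ − 1).
T₁⁴ − T₂⁴ = 5.755×10¹¹ − 2.385×10¹⁰ = 5.517×10¹¹ K⁴.
1/ε₁ + 1/ε₂ − 1 = 1.923 + 8.333 − 1 = 9.256.
q = 5.67×10⁻⁸ × 5.517×10¹¹ / 9.256.

q ≈ 3380 W/m²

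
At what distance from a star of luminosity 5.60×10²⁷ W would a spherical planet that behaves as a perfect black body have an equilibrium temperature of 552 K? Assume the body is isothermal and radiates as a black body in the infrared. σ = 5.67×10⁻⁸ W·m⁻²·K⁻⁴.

For an isothermal black-emitting sphere, (1−a)S·πr² = σ·4πr²·T⁴ ⇒ S = 4σT⁴/(1−a).
S = 4·5.67×10⁻⁸·(552)⁴/1.00 = 21060 W/m².
Flux falls as S = L/(4πd²), so d = √(L/(4πS)) = √(5.60×10²⁷/(4π·21060)).

d ≈ 1.45×10¹¹ m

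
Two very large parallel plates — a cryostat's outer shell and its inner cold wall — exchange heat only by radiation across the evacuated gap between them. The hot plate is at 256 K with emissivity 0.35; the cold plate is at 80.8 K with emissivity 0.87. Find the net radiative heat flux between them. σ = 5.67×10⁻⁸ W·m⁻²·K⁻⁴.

For two infinite grey parallel plates, q = σ(T₁⁴ − T₂⁴)/(1/ε₁ + 1/ε₂ − 1).
T₁⁴ − T₂⁴ = 4.295×10⁹ − 4.262×10⁷ = 4.252×10⁹ K⁴.
1/ε₁ + 1/ε₂ − 1 = 2.857 + 1.149 − 1 = 3.007.
q = 5.67×10⁻⁸ × 4.252×10⁹ / 3.007.

q ≈ 80.2 W/m²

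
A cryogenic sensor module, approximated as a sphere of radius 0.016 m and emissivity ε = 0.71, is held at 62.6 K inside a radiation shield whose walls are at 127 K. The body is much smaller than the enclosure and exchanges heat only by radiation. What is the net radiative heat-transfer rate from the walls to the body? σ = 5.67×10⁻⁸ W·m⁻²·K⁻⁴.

P_net ≈ 0.0317 W

For a small grey body in a large enclosure: P_net = εσA(T_body⁴ − T_wall⁴).
A = 4πr² = 0.003217 m²; T_body⁴ − T_wall⁴ = 1.536×10⁷ − 2.601×10⁸ = -2.448×10⁸ K⁴.
|P_net| = 0.71·5.67×10⁻⁸·0.003217·2.448×10⁸.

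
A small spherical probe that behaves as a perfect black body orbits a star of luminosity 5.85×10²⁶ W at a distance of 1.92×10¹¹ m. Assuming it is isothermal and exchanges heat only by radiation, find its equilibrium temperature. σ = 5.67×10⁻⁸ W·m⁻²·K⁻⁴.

T ≈ 273 K

First find the stellar flux at distance d: S = L/(4πd²) = 5.85×10²⁶/(4π·(1.92×10¹¹)²) = 1263 W/m².
For an isothermal sphere, absorbed (1−a)S·πr² = emitted σ·4πr²·T⁴, so T⁴ = (1−a)S/(4σ).
T⁴ = 1.00·1263/(4·5.67×10⁻⁸) = 5.568×10⁹ K⁴.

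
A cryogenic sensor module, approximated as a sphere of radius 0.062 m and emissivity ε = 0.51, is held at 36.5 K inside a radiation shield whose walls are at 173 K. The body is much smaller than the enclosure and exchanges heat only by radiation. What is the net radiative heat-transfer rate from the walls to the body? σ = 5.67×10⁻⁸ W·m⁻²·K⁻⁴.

For a small grey body in a large enclosure: P_net = εσA(T_body⁴ − T_wall⁴).
A = 4πr² = 0.04831 m²; T_body⁴ − T_wall⁴ = 1.775×10⁶ − 8.957×10⁸ = -8.940×10⁸ K⁴.
|P_net| = 0.51·5.67×10⁻⁸·0.04831·8.940×10⁸.

P_net ≈ 1.25 W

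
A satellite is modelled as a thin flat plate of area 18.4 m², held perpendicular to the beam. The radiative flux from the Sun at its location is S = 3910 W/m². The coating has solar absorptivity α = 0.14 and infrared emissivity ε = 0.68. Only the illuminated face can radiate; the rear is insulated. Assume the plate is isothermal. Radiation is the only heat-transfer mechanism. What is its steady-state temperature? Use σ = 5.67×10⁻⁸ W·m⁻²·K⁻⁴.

At equilibrium, absorbed power = emitted power.
Absorbing cross-section = A = 18.40 m²; emitting surface = A = 18.40 m² (ratio 1).
αS·A_cross = εσ·A_surf·T⁴  ⇒  T⁴ = αS/(ε·1σ).
T⁴ = 0.140·3910/(0.68·1·5.67×10⁻⁸) = 1.420×10¹⁰ K⁴.
T = (1.420×10¹⁰)^(1/4).

T ≈ 345 K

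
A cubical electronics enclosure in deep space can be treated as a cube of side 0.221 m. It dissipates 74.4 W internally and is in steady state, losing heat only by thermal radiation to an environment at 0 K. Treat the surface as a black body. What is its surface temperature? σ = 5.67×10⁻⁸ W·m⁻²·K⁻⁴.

Steady state: internal power = radiated power, P = εσA T⁴.
Radiating area A = 6L² = 0.2930 m².
T⁴ = P/(εσA) = 74.4/(1.0·5.67×10⁻⁸·0.2930) = 4.478×10⁹ K⁴.
T = (4.478×10⁹)^(1/4).

T ≈ 259 K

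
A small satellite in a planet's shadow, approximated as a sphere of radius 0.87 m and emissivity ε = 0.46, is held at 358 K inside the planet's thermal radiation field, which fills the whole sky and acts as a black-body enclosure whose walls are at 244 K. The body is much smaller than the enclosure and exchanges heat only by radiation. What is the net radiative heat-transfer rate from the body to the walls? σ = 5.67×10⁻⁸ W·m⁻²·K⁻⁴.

P_net ≈ 3200 W

For a small grey body in a large enclosure: P_net = εσA(T_body⁴ − T_wall⁴).
A = 4πr² = 9.511 m²; T_body⁴ − T_wall⁴ = 1.643×10¹⁰ − 3.545×10⁹ = 1.288×10¹⁰ K⁴.
|P_net| = 0.46·5.67×10⁻⁸·9.511·1.288×10¹⁰.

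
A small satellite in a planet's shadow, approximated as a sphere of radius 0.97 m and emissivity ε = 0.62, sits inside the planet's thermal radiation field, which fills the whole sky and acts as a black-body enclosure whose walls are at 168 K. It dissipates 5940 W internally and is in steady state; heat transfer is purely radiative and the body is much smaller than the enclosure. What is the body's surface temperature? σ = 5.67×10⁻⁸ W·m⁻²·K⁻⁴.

T ≈ 350 K

For a small grey body in a large enclosure, net radiated power = εσA(T⁴ − T_w⁴).
Steady state: P = εσA(T⁴ − T_w⁴) with A = 4πr² = 11.82 m².
T⁴ = P/(εσA) + T_w⁴ = 5940/(0.62·5.67×10⁻⁸·11.82) + (168)⁴
    = 1.429×10¹⁰ + 7.966×10⁸ = 1.509×10¹⁰ K⁴.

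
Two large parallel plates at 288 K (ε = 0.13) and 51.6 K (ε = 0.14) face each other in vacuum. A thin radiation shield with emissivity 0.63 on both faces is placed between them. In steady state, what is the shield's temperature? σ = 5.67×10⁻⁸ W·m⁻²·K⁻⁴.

In steady state the net flux on the hot side equals that on the cold side.
σ(T₁⁴−T_s⁴)/D₁ = σ(T_s⁴−T₂⁴)/D₂, with D₁ = 1/ε₁+1/ε_s−1 = 8.280, D₂ = 1/ε_s+1/ε₂−1 = 7.730.
Solve for T_s⁴: T_s⁴ = (D₂·T₁⁴ + D₁·T₂⁴)/(D₁+D₂) = 3.325×10⁹ K⁴.

T_s ≈ 240 K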